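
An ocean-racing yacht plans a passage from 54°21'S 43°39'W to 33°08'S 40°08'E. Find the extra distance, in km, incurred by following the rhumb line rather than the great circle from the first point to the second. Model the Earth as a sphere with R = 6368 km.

334 km

Great circle: cos σ = sin φ₁ sin φ₂ + cos φ₁ cos φ₂ cos Δλ,  σ = 1.0507 rad → d_gc = 6690.5 km
Rhumb line: Δψ = +0.5211, q = Δφ/Δψ = 0.7106, d_rh = R√(Δφ²+q²Δλ²) = 7024.6 km
Excess = 7024.6 − 6690.5 = 334.1 ≈ 334 km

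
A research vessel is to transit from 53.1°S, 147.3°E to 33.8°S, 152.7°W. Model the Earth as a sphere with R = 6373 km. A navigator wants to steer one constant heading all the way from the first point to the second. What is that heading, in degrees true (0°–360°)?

Δψ = ln[tan(π/4+φ₂/2)/tan(π/4+φ₁/2)] = +0.4703
Δλ = +1.0472 rad (taken the short way round)
course = atan2(Δλ, Δψ) = 65.82°

65.8°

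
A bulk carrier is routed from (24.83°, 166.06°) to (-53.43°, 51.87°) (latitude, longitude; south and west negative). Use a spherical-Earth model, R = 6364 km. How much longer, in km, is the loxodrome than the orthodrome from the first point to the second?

361 km

Great circle: cos σ = sin φ₁ sin φ₂ + cos φ₁ cos φ₂ cos Δλ,  σ = 2.1638 rad → d_gc = 13770.2 km
Rhumb line: Δψ = -1.5550, q = Δφ/Δψ = 0.8784, d_rh = R√(Δφ²+q²Δλ²) = 14131.0 km
Excess = 14131.0 − 13770.2 = 360.8 ≈ 361 km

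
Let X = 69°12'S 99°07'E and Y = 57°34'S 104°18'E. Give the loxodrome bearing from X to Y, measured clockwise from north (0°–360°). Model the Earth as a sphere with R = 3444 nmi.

11.1°

Meridional parts: M(φ₁)=-1.6954, M(φ₂)=-1.2350 → ΔM = +0.4604;  Δλ = +0.0905 rad
tan C = Δλ / ΔM = +0.1965 → C = 11.12°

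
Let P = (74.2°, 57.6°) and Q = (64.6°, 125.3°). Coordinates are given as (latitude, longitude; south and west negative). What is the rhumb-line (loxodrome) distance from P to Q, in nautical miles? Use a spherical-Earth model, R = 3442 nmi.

1519 nmi

Rhumb course C = atan2(Δλ, Δψ) with Δψ = ln[tan(π/4+φ₂/2)/tan(π/4+φ₁/2)] = -0.4849, Δλ = +1.1816 → C = 112.31°
d = R·|Δφ| / |cos C| = 3442·0.16755 / 0.37968 = 1519 nmi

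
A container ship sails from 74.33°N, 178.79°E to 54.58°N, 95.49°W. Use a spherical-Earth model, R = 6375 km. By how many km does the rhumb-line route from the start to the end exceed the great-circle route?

340 km

Great circle: cos σ = sin φ₁ sin φ₂ + cos φ₁ cos φ₂ cos Δλ,  σ = 0.6496 rad → d_gc = 4141.3 km
Rhumb line: Δψ = -0.8418, q = Δφ/Δψ = 0.4095, d_rh = R√(Δφ²+q²Δλ²) = 4481.1 km
Excess = 4481.1 − 4141.3 = 339.8 ≈ 340 km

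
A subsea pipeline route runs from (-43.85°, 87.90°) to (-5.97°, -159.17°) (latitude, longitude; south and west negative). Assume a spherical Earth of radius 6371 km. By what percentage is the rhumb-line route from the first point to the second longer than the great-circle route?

4.6%

Great circle: σ = 1.7797 rad → d_gc = Rσ = 11338.5 km
Rhumb: Δφ = +0.6611, Δλ = +1.9710, Δψ = +0.7489, q = Δφ/Δψ = 0.8828 → d_rh = R√(Δφ²+q²Δλ²) = 11859.0 km
Excess = (11859.0 − 11338.5) / 11338.5 = 520.5 / 11338.5 = 4.59% ≈ 4.6%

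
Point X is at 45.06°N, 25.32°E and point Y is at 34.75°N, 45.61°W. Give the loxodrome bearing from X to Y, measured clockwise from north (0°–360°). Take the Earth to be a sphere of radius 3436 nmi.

259.2°

Δψ = ln[tan(π/4+φ₂/2)/tan(π/4+φ₁/2)] = -0.2353
Δλ = -1.2380 rad (taken the short way round)
course = atan2(Δλ, Δψ) = 259.24°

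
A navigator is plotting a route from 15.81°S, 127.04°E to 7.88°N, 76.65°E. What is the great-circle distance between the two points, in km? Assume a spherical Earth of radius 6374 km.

6144 km

cos σ = sin φ₁ sin φ₂ + cos φ₁ cos φ₂ cos Δλ
      = sin(-15.81°)sin(7.88°) + cos(-15.81°)cos(7.88°)cos(-50.39°) = 0.5703
σ = 55.229° → d = Rσ = 6374·0.96393 = 6144 km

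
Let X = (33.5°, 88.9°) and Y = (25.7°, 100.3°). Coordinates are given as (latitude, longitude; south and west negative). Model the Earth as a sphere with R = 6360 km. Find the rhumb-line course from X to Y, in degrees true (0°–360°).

128.2°

Δψ = ln[tan(π/4+φ₂/2)/tan(π/4+φ₁/2)] = -0.1568
Δλ = +0.1990 rad (taken the short way round)
course = atan2(Δλ, Δψ) = 128.23°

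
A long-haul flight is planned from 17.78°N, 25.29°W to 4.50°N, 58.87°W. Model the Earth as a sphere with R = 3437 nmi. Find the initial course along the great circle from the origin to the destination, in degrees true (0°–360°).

N = sin Δλ·cos φ₂ = -0.5514;  D = cos φ₁ sin φ₂ − sin φ₁ cos φ₂ cos Δλ = -0.1789
initial course = atan2(N, D) = 252.02°

252.0°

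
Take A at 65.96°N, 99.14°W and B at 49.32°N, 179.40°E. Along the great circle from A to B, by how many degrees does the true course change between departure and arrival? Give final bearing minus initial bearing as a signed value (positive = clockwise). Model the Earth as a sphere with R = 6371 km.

-72.6°

Initial bearing θ₁ = atan2(sin Δλ cos φ₂, cos φ₁ sin φ₂ − sin φ₁ cos φ₂ cos Δλ) = 288.89°
Final bearing θ₂ = (initial bearing from the destination back to the start) + 180° = 216.25°
Δθ = θ₂ − θ₁ = -72.6°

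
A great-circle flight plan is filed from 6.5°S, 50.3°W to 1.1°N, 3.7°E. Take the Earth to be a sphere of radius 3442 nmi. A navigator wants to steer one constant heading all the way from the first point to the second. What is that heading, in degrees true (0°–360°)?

82.0°

Δψ = ln[tan(π/4+φ₂/2)/tan(π/4+φ₁/2)] = +0.1329
Δλ = +0.9425 rad (taken the short way round)
course = atan2(Δλ, Δψ) = 81.97°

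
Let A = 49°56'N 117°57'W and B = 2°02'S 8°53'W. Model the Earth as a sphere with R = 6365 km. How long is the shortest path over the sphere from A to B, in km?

11523 km

cos σ = sin φ₁ sin φ₂ + cos φ₁ cos φ₂ cos Δλ
      = sin(49.93°)sin(-2.03°) + cos(49.93°)cos(-2.03°)cos(109.07°) = -0.2373
σ = 103.727° → d = Rσ = 6365·1.81037 = 11523 km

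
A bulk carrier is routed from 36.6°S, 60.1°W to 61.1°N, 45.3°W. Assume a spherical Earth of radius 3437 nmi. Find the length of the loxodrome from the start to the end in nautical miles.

Rhumb course C = atan2(Δλ, Δψ) with Δψ = ln[tan(π/4+φ₂/2)/tan(π/4+φ₁/2)] = +2.0433, Δλ = +0.2583 → C = 7.21°
d = R·|Δφ| / |cos C| = 3437·1.70519 / 0.99210 = 5907 nmi

5907 nmi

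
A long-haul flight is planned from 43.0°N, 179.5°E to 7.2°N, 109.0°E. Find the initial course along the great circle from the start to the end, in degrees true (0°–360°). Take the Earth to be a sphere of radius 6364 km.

261.8°

N = sin Δλ·cos φ₂ = -0.9352;  D = cos φ₁ sin φ₂ − sin φ₁ cos φ₂ cos Δλ = -0.1342
initial course = atan2(N, D) = 261.83°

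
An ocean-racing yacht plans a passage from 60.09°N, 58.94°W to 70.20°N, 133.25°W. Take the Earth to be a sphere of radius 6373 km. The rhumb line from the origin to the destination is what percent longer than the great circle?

6.2%

Great circle: σ = 0.5331 rad → d_gc = Rσ = 3397.4 km
Rhumb: Δφ = +0.1765, Δλ = -1.2970, Δψ = +0.4256, q = Δφ/Δψ = 0.4146 → d_rh = R√(Δφ²+q²Δλ²) = 3606.9 km
Excess = (3606.9 − 3397.4) / 3397.4 = 209.5 / 3397.4 = 6.17% ≈ 6.2%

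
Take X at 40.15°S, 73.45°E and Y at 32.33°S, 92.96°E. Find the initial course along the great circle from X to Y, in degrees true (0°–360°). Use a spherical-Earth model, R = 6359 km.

69.6°

N = sin Δλ·cos φ₂ = +0.2822;  D = cos φ₁ sin φ₂ − sin φ₁ cos φ₂ cos Δλ = +0.1048
initial course = atan2(N, D) = 69.63°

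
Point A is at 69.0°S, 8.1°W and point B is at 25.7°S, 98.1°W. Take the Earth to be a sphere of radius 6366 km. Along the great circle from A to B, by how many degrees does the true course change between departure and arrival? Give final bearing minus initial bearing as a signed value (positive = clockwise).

+76.7°

At departure: θ₁ = atan2(sin Δλ cos φ₂, cos φ₁ sin φ₂ − sin φ₁ cos φ₂ cos Δλ) = 260.21°
At arrival: θ₂ = atan2(sin Δλ cos φ₁, −cos φ₂ sin φ₁ + sin φ₂ cos φ₁ cos Δλ) = 336.93°
Δθ = θ₂ − θ₁ = +76.7°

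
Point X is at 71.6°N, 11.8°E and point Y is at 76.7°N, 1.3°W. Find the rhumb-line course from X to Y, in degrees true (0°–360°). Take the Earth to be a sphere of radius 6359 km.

Meridional parts: M(φ₁)=+1.8204, M(φ₂)=+2.1491 → ΔM = +0.3287;  Δλ = -0.2286 rad
tan C = Δλ / ΔM = -0.6955 → C = 325.18°

325.2°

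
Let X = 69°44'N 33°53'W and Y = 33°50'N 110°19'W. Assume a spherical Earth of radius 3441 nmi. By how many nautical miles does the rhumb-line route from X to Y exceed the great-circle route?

166 nmi

Great circle: cos σ = sin φ₁ sin φ₂ + cos φ₁ cos φ₂ cos Δλ,  σ = 0.9400 rad → d_gc = 3234.5 nmi
Rhumb line: Δψ = -1.0937, q = Δφ/Δψ = 0.5729, d_rh = R√(Δφ²+q²Δλ²) = 3400.5 nmi
Excess = 3400.5 − 3234.5 = 166.0 ≈ 166 nmi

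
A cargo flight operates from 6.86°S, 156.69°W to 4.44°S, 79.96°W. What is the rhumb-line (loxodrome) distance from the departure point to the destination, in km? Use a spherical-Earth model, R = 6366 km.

Δψ = ln[tan(π/4+φ₂/2)/tan(π/4+φ₁/2)] = +0.0424;  Δφ = +0.0422 rad,  Δλ = +1.3392 rad
q = Δφ/Δψ = 0.9951
d = R·√(Δφ² + q²Δλ²) = 6366·1.33325 = 8487 km

8487 km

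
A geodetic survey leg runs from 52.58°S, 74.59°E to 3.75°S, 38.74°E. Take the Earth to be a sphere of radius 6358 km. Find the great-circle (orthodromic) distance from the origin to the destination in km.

Haversine: a = sin²(Δφ/2)+cos φ₁ cos φ₂ sin²(Δλ/2) = 0.22829;  σ = 2·atan2(√a,√(1−a))
σ = 57.083° → d = Rσ = 6358·0.99629 = 6334 km

6334 km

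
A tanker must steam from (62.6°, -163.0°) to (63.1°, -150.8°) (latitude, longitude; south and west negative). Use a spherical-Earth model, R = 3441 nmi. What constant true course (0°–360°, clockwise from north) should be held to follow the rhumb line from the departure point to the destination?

Meridional parts: M(φ₁)=+1.4115, M(φ₂)=+1.4306 → ΔM = +0.0191;  Δλ = +0.2129 rad
tan C = Δλ / ΔM = +11.1339 → C = 84.87°

84.9°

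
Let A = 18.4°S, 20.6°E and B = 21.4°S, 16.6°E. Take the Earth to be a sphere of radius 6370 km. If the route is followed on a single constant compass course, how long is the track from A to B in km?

535 km

Rhumb course C = atan2(Δλ, Δψ) with Δψ = ln[tan(π/4+φ₂/2)/tan(π/4+φ₁/2)] = -0.0557, Δλ = -0.0698 → C = 231.42°
d = R·|Δφ| / |cos C| = 6370·0.05236 / 0.62362 = 535 km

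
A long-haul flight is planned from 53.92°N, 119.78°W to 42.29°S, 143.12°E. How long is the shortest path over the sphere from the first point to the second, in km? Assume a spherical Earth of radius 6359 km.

14062 km

Haversine: a = sin²(Δφ/2)+cos φ₁ cos φ₂ sin²(Δλ/2) = 0.79883;  σ = 2·atan2(√a,√(1−a))
σ = 126.703° → d = Rσ = 6359·2.21139 = 14062 km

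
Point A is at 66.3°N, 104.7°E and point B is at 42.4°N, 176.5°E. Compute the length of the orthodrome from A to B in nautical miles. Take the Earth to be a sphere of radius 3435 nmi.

cos σ = sin φ₁ sin φ₂ + cos φ₁ cos φ₂ cos Δλ
      = sin(66.30°)sin(42.40°) + cos(66.30°)cos(42.40°)cos(71.80°) = 0.7101
σ = 44.754° → d = Rσ = 3435·0.78110 = 2683 nmi

2683 nmi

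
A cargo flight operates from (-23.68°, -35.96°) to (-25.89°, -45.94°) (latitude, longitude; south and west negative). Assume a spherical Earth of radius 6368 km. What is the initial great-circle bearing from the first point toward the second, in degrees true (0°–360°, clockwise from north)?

θ = atan2( sin Δλ·cos φ₂ ,  cos φ₁ sin φ₂ − sin φ₁ cos φ₂ cos Δλ )
  = atan2(-0.1559, -0.0440) = 254.23°

254.2°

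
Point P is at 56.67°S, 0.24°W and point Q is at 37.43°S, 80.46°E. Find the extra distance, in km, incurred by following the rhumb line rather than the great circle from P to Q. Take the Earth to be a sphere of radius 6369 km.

308 km

Great circle: cos σ = sin φ₁ sin φ₂ + cos φ₁ cos φ₂ cos Δλ,  σ = 0.9541 rad → d_gc = 6076.7 km
Rhumb line: Δψ = +0.5007, q = Δφ/Δψ = 0.6706, d_rh = R√(Δφ²+q²Δλ²) = 6384.7 km
Excess = 6384.7 − 6076.7 = 308.0 ≈ 308 km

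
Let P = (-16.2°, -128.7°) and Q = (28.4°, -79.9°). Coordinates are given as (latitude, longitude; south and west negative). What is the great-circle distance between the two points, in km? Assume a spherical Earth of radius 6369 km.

7218 km

Haversine: a = sin²(Δφ/2)+cos φ₁ cos φ₂ sin²(Δλ/2) = 0.28814;  σ = 2·atan2(√a,√(1−a))
σ = 64.931° → d = Rσ = 6369·1.13325 = 7218 km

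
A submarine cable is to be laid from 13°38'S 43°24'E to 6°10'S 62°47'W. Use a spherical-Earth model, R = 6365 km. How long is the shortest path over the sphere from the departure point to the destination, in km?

11567 km

Haversine: a = sin²(Δφ/2)+cos φ₁ cos φ₂ sin²(Δλ/2) = 0.62199;  σ = 2·atan2(√a,√(1−a))
σ = 104.121° → d = Rσ = 6365·1.81726 = 11567 km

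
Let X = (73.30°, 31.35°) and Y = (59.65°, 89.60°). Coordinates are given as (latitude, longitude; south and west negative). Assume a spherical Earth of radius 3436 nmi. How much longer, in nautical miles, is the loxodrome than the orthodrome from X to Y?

Great circle: cos σ = sin φ₁ sin φ₂ + cos φ₁ cos φ₂ cos Δλ,  σ = 0.4442 rad → d_gc = 1526.2 nmi
Rhumb line: Δψ = -0.6140, q = Δφ/Δψ = 0.3880, d_rh = R√(Δφ²+q²Δλ²) = 1583.3 nmi
Excess = 1583.3 − 1526.2 = 57.1 ≈ 57 nmi

57 nmi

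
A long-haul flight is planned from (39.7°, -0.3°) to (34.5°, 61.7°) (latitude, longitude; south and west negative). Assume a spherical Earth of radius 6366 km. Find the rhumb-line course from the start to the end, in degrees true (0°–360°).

Meridional parts: M(φ₁)=+0.7561, M(φ₂)=+0.6422 → ΔM = -0.1139;  Δλ = +1.0821 rad
tan C = Δλ / ΔM = -9.5027 → C = 96.01°

96.0°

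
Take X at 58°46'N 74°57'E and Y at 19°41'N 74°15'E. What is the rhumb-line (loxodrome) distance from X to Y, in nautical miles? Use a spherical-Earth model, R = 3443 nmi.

2349 nmi

Δψ = ln[tan(π/4+φ₂/2)/tan(π/4+φ₁/2)] = -0.9242;  Δφ = -0.6821 rad,  Δλ = -0.0122 rad
q = Δφ/Δψ = 0.7381
d = R·√(Δφ² + q²Δλ²) = 3443·0.68219 = 2349 nmi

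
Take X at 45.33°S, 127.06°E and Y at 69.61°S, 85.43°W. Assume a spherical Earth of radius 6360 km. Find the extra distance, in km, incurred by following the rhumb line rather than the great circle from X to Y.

Great circle: cos σ = sin φ₁ sin φ₂ + cos φ₁ cos φ₂ cos Δλ,  σ = 1.0928 rad → d_gc = 6950.18 km
Rhumb line: Δψ = -0.8262, q = Δφ/Δψ = 0.5129, d_rh = R√(Δφ²+q²Δλ²) = 8820.70 km
Excess = 8820.70 − 6950.18 = 1870.52 ≈ 1871 km

1871 km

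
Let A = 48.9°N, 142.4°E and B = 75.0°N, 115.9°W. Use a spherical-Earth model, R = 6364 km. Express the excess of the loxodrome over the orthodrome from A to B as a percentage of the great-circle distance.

Great circle: σ = 0.8046 rad → d_gc = Rσ = 5120.6 km
Rhumb: Δφ = +0.4555, Δλ = +1.7750, Δψ = +1.0464, q = Δφ/Δψ = 0.4353 → d_rh = R√(Δφ²+q²Δλ²) = 5708.3 km
Excess = (5708.3 − 5120.6) / 5120.6 = 587.7 / 5120.6 = 11.48% ≈ 11.5%

11.5%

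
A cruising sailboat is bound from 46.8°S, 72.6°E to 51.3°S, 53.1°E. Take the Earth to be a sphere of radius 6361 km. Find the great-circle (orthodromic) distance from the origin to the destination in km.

Haversine: a = sin²(Δφ/2)+cos φ₁ cos φ₂ sin²(Δλ/2) = 0.01382;  σ = 2·atan2(√a,√(1−a))
σ = 13.501° → d = Rσ = 6361·0.23563 = 1499 km

1499 km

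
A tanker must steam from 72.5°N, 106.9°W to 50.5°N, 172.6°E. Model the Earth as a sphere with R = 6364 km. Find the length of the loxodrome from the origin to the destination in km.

Δψ = ln[tan(π/4+φ₂/2)/tan(π/4+φ₁/2)] = -0.8470;  Δφ = -0.3840 rad,  Δλ = -1.4050 rad
q = Δφ/Δψ = 0.4533
d = R·√(Δφ² + q²Δλ²) = 6364·0.74370 = 4733 km

4733 km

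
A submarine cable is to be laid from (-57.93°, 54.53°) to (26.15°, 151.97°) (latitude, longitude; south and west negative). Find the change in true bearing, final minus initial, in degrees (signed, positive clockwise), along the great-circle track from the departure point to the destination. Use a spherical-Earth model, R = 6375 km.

Initial bearing θ₁ = atan2(sin Δλ cos φ₂, cos φ₁ sin φ₂ − sin φ₁ cos φ₂ cos Δλ) = 81.34°
Final bearing θ₂ = (initial bearing from the destination back to the start) + 180° = 35.79°
Δθ = θ₂ − θ₁ = -45.6°

-45.6°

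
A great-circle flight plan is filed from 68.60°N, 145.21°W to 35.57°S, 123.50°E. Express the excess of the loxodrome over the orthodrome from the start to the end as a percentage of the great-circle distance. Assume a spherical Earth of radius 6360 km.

Great circle: σ = 2.1511 rad → d_gc = Rσ = 13681.0 km
Rhumb: Δφ = -1.8181, Δλ = -1.5933, Δψ = -2.3313, q = Δφ/Δψ = 0.7799 → d_rh = R√(Δφ²+q²Δλ²) = 14005.8 km
Excess = (14005.8 − 13681.0) / 13681.0 = 324.8 / 13681.0 = 2.37% ≈ 2.4%

2.4%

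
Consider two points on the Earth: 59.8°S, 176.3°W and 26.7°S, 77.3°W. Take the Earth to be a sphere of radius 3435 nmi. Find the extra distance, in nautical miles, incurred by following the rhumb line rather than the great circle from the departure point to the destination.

Great circle: cos σ = sin φ₁ sin φ₂ + cos φ₁ cos φ₂ cos Δλ,  σ = 1.2471 rad → d_gc = 4283.92 nmi
Rhumb line: Δψ = +0.8262, q = Δφ/Δψ = 0.6993, d_rh = R√(Δφ²+q²Δλ²) = 4600.36 nmi
Excess = 4600.36 − 4283.92 = 316.44 ≈ 316 nmi

316 nmi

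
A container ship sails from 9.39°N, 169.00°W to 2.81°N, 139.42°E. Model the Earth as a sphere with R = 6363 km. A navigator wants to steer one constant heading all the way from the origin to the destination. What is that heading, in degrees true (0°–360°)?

262.7°

Δψ = ln[tan(π/4+φ₂/2)/tan(π/4+φ₁/2)] = -0.1156
Δλ = -0.9002 rad (taken the short way round)
course = atan2(Δλ, Δψ) = 262.69°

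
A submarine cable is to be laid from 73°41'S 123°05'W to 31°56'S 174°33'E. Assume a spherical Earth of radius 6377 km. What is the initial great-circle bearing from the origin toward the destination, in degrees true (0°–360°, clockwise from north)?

N = sin Δλ·cos φ₂ = -0.7519;  D = cos φ₁ sin φ₂ − sin φ₁ cos φ₂ cos Δλ = +0.2292
initial course = atan2(N, D) = 286.95°

287.0°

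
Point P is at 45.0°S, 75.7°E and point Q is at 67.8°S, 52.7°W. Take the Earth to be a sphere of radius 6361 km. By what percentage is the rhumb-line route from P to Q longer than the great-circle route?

18.7%

Great circle: σ = 1.0602 rad → d_gc = Rσ = 6743.7 km
Rhumb: Δφ = -0.3979, Δλ = -2.2410, Δψ = -0.7473, q = Δφ/Δψ = 0.5325 → d_rh = R√(Δφ²+q²Δλ²) = 8001.8 km
Excess = (8001.8 − 6743.7) / 6743.7 = 1258.1 / 6743.7 = 18.66% ≈ 18.7%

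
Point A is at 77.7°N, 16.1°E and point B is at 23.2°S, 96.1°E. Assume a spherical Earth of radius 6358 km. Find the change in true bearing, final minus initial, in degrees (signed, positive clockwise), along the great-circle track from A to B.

+62.2°

Initial bearing θ₁ = atan2(sin Δλ cos φ₂, cos φ₁ sin φ₂ − sin φ₁ cos φ₂ cos Δλ) = 104.84°
Final bearing θ₂ = (initial bearing from the destination back to the start) + 180° = 167.05°
Δθ = θ₂ − θ₁ = +62.2°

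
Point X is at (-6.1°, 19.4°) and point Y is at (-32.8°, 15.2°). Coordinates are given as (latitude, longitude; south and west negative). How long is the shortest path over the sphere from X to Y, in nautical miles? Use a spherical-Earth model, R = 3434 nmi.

1617 nmi

cos σ = sin φ₁ sin φ₂ + cos φ₁ cos φ₂ cos Δλ
      = sin(-6.10°)sin(-32.80°) + cos(-6.10°)cos(-32.80°)cos(-4.20°) = 0.8911
σ = 26.985° → d = Rσ = 3434·0.47097 = 1617 nmi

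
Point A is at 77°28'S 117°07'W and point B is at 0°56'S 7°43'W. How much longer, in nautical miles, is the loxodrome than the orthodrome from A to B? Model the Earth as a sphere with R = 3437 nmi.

496 nmi

Great circle: cos σ = sin φ₁ sin φ₂ + cos φ₁ cos φ₂ cos Δλ,  σ = 1.6270 rad → d_gc = 5592.0 nmi
Rhumb line: Δψ = +2.1927, q = Δφ/Δψ = 0.6092, d_rh = R√(Δφ²+q²Δλ²) = 6087.7 nmi
Excess = 6087.7 − 5592.0 = 495.7 ≈ 496 nmi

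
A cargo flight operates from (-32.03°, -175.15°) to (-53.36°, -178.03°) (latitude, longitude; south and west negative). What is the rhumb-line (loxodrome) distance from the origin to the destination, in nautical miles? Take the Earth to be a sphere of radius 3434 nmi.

Rhumb course C = atan2(Δλ, Δψ) with Δψ = ln[tan(π/4+φ₂/2)/tan(π/4+φ₁/2)] = -0.5147, Δλ = -0.0503 → C = 185.58°
d = R·|Δφ| / |cos C| = 3434·0.37228 / 0.99526 = 1284 nmi

1284 nmi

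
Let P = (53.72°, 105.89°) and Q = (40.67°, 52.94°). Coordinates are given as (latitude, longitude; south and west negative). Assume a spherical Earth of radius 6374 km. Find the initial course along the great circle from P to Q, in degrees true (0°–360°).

θ = atan2( sin Δλ·cos φ₂ ,  cos φ₁ sin φ₂ − sin φ₁ cos φ₂ cos Δλ )
  = atan2(-0.6053, +0.0172) = 271.63°

271.6°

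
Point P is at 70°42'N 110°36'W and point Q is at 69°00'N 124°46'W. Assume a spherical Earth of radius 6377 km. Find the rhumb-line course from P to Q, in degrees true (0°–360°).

250.8°

Δψ = ln[tan(π/4+φ₂/2)/tan(π/4+φ₁/2)] = -0.0862
Δλ = -0.2473 rad (taken the short way round)
course = atan2(Δλ, Δψ) = 250.78°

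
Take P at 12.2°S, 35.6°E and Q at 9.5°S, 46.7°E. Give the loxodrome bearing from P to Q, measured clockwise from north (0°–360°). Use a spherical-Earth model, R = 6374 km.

Meridional parts: M(φ₁)=-0.2146, M(φ₂)=-0.1666 → ΔM = +0.0480;  Δλ = +0.1937 rad
tan C = Δλ / ΔM = +4.0372 → C = 76.09°

76.1°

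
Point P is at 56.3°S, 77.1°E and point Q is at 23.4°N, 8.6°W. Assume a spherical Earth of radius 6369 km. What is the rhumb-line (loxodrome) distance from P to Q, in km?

Δψ = ln[tan(π/4+φ₂/2)/tan(π/4+φ₁/2)] = +1.6147;  Δφ = +1.3910 rad,  Δλ = -1.4957 rad
q = Δφ/Δψ = 0.8615
d = R·√(Δφ² + q²Δλ²) = 6369·1.89613 = 12076 km

12076 km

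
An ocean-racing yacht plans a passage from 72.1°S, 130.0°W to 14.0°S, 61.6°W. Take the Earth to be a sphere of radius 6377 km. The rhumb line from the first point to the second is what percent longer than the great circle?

Great circle: σ = 1.2239 rad → d_gc = Rσ = 7804.7 km
Rhumb: Δφ = +1.0140, Δλ = +1.1938, Δψ = +1.6016, q = Δφ/Δψ = 0.6331 → d_rh = R√(Δφ²+q²Δλ²) = 8065.3 km
Excess = (8065.3 − 7804.7) / 7804.7 = 260.6 / 7804.7 = 3.34% ≈ 3.3%

3.3%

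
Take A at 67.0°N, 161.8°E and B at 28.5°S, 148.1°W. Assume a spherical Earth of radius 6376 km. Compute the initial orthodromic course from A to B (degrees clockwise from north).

136.3°

θ = atan2( sin Δλ·cos φ₂ ,  cos φ₁ sin φ₂ − sin φ₁ cos φ₂ cos Δλ )
  = atan2(+0.6742, -0.7053) = 136.29°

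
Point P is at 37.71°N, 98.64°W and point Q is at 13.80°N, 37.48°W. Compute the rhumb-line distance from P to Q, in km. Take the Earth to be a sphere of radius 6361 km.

6607 km

Rhumb course C = atan2(Δλ, Δψ) with Δψ = ln[tan(π/4+φ₂/2)/tan(π/4+φ₁/2)] = -0.4684, Δλ = +1.0674 → C = 113.69°
d = R·|Δφ| / |cos C| = 6361·0.41731 / 0.40179 = 6607 km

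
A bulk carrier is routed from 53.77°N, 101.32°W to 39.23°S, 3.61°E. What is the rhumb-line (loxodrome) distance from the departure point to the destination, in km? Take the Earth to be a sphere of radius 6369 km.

Δψ = ln[tan(π/4+φ₂/2)/tan(π/4+φ₁/2)] = -1.8628;  Δφ = -1.6232 rad,  Δλ = +1.8314 rad
q = Δφ/Δψ = 0.8713
d = R·√(Δφ² + q²Δλ²) = 6369·2.27619 = 14497 km

14497 km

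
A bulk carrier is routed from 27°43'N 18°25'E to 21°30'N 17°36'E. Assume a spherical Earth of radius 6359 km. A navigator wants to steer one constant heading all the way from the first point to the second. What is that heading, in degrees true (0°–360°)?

Δψ = ln[tan(π/4+φ₂/2)/tan(π/4+φ₁/2)] = -0.1194
Δλ = -0.0143 rad (taken the short way round)
course = atan2(Δλ, Δψ) = 186.81°

186.8°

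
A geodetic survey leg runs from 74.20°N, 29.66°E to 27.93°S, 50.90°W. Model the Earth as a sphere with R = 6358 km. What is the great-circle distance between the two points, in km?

12682 km

Haversine: a = sin²(Δφ/2)+cos φ₁ cos φ₂ sin²(Δλ/2) = 0.70562;  σ = 2·atan2(√a,√(1−a))
σ = 114.283° → d = Rσ = 6358·1.99461 = 12682 km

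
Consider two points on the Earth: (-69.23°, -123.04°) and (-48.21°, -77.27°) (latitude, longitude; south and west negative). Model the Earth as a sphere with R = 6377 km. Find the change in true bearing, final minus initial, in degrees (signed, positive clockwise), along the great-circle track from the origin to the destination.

Initial bearing θ₁ = atan2(sin Δλ cos φ₂, cos φ₁ sin φ₂ − sin φ₁ cos φ₂ cos Δλ) = 70.38°
Final bearing θ₂ = (initial bearing from the destination back to the start) + 180° = 30.08°
Δθ = θ₂ − θ₁ = -40.3°

-40.3°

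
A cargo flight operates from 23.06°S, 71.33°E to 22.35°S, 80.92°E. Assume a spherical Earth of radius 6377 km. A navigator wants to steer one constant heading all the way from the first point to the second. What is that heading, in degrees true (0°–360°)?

Δψ = ln[tan(π/4+φ₂/2)/tan(π/4+φ₁/2)] = +0.0134
Δλ = +0.1674 rad (taken the short way round)
course = atan2(Δλ, Δψ) = 85.41°

85.4°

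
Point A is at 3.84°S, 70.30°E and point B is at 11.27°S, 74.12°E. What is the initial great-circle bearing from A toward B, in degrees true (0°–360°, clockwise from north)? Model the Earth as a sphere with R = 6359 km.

153.2°

θ = atan2( sin Δλ·cos φ₂ ,  cos φ₁ sin φ₂ − sin φ₁ cos φ₂ cos Δλ )
  = atan2(+0.0653, -0.1295) = 153.22°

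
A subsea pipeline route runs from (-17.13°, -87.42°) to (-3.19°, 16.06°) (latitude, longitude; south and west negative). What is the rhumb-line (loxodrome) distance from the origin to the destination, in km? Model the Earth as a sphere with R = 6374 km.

Rhumb course C = atan2(Δλ, Δψ) with Δψ = ln[tan(π/4+φ₂/2)/tan(π/4+φ₁/2)] = +0.2478, Δλ = +1.8061 → C = 82.19°
d = R·|Δφ| / |cos C| = 6374·0.24330 / 0.13594 = 11407 km

11407 km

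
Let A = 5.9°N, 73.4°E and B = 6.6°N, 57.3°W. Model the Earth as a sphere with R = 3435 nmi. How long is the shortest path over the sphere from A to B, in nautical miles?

Haversine: a = sin²(Δφ/2)+cos φ₁ cos φ₂ sin²(Δλ/2) = 0.81627;  σ = 2·atan2(√a,√(1−a))
σ = 129.237° → d = Rσ = 3435·2.25561 = 7748 nmi

7748 nmi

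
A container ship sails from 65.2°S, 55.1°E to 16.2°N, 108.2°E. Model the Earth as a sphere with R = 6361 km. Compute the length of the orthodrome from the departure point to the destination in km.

10064 km

Haversine: a = sin²(Δφ/2)+cos φ₁ cos φ₂ sin²(Δλ/2) = 0.50571;  σ = 2·atan2(√a,√(1−a))
σ = 90.654° → d = Rσ = 6361·1.58221 = 10064 km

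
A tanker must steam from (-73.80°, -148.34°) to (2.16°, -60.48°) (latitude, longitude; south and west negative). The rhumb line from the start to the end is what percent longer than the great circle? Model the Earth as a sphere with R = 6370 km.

Great circle: σ = 1.5966 rad → d_gc = Rσ = 10170.2 km
Rhumb: Δφ = +1.3258, Δλ = +1.5334, Δψ = +1.9874, q = Δφ/Δψ = 0.6671 → d_rh = R√(Δφ²+q²Δλ²) = 10666.7 km
Excess = (10666.7 − 10170.2) / 10170.2 = 496.5 / 10170.2 = 4.88% ≈ 4.9%

4.9%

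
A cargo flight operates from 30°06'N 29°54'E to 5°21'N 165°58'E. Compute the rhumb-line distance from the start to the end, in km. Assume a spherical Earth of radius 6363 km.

Δψ = ln[tan(π/4+φ₂/2)/tan(π/4+φ₁/2)] = -0.4578;  Δφ = -0.4320 rad,  Δλ = +2.3748 rad
q = Δφ/Δψ = 0.9436
d = R·√(Δφ² + q²Δλ²) = 6363·2.28202 = 14520 km

14520 km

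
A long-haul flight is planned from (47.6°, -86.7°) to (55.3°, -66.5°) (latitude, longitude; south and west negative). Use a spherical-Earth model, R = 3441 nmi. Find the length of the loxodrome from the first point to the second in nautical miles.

Rhumb course C = atan2(Δλ, Δψ) with Δψ = ln[tan(π/4+φ₂/2)/tan(π/4+φ₁/2)] = +0.2163, Δλ = +0.3526 → C = 58.47°
d = R·|Δφ| / |cos C| = 3441·0.13439 / 0.52299 = 884 nmi

884 nmi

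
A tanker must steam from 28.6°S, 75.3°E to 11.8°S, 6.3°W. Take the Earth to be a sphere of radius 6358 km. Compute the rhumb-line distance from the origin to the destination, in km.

8662 km

Δψ = ln[tan(π/4+φ₂/2)/tan(π/4+φ₁/2)] = +0.3139;  Δφ = +0.2932 rad,  Δλ = -1.4242 rad
q = Δφ/Δψ = 0.9342
d = R·√(Δφ² + q²Δλ²) = 6358·1.36241 = 8662 km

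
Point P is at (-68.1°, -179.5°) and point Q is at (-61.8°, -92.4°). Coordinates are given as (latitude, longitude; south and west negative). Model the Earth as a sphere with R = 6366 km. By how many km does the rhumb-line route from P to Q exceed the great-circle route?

Great circle: cos σ = sin φ₁ sin φ₂ + cos φ₁ cos φ₂ cos Δλ,  σ = 0.5977 rad → d_gc = 3805.1 km
Rhumb line: Δψ = +0.2610, q = Δφ/Δψ = 0.4212, d_rh = R√(Δφ²+q²Δλ²) = 4136.1 km
Excess = 4136.1 − 3805.1 = 331.0 ≈ 331 km

331 km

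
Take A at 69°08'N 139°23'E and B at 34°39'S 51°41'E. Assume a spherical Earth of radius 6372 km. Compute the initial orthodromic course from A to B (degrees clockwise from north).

θ = atan2( sin Δλ·cos φ₂ ,  cos φ₁ sin φ₂ − sin φ₁ cos φ₂ cos Δλ )
  = atan2(-0.8220, -0.2334) = 254.15°

254.2°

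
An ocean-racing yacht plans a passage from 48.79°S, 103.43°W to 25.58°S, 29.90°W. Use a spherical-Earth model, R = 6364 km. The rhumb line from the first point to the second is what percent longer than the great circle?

2.9%

Great circle: σ = 1.0549 rad → d_gc = Rσ = 6713.5 km
Rhumb: Δφ = +0.4051, Δλ = +1.2833, Δψ = +0.5162, q = Δφ/Δψ = 0.7848 → d_rh = R√(Δφ²+q²Δλ²) = 6908.7 km
Excess = (6908.7 − 6713.5) / 6713.5 = 195.2 / 6713.5 = 2.91% ≈ 2.9%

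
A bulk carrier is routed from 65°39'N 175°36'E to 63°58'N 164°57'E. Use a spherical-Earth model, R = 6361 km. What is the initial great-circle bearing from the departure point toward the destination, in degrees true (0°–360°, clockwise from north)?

254.5°

θ = atan2( sin Δλ·cos φ₂ ,  cos φ₁ sin φ₂ − sin φ₁ cos φ₂ cos Δλ )
  = atan2(-0.0811, -0.0225) = 254.50°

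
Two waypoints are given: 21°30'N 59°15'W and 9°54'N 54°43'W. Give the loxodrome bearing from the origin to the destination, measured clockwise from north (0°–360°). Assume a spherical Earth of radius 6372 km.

Δψ = ln[tan(π/4+φ₂/2)/tan(π/4+φ₁/2)] = -0.2107
Δλ = +0.0791 rad (taken the short way round)
course = atan2(Δλ, Δψ) = 159.42°

159.4°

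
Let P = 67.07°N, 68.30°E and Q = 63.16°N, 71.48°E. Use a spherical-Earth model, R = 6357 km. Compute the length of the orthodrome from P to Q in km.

458 km

cos σ = sin φ₁ sin φ₂ + cos φ₁ cos φ₂ cos Δλ
      = sin(67.07°)sin(63.16°) + cos(67.07°)cos(63.16°)cos(3.18°) = 0.9974
σ = 4.131° → d = Rσ = 6357·0.07211 = 458 km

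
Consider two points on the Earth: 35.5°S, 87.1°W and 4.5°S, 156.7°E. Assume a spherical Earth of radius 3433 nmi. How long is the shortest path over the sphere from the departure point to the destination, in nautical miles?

cos σ = sin φ₁ sin φ₂ + cos φ₁ cos φ₂ cos Δλ
      = sin(-35.50°)sin(-4.50°) + cos(-35.50°)cos(-4.50°)cos(-116.20°) = -0.3128
σ = 108.226° → d = Rσ = 3433·1.88890 = 6485 nmi

6485 nmi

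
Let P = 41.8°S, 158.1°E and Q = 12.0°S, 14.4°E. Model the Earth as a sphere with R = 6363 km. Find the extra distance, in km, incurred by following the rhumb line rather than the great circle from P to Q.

Great circle: cos σ = sin φ₁ sin φ₂ + cos φ₁ cos φ₂ cos Δλ,  σ = 2.0365 rad → d_gc = 12958.5 km
Rhumb line: Δψ = +0.5935, q = Δφ/Δψ = 0.8764, d_rh = R√(Δφ²+q²Δλ²) = 14371.7 km
Excess = 14371.7 − 12958.5 = 1413.2 ≈ 1413 km

1413 km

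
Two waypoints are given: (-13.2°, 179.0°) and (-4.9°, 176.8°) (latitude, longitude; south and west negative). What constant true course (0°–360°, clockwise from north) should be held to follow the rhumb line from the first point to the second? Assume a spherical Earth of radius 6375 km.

Δψ = ln[tan(π/4+φ₂/2)/tan(π/4+φ₁/2)] = +0.1468
Δλ = -0.0384 rad (taken the short way round)
course = atan2(Δλ, Δψ) = 345.34°

345.3°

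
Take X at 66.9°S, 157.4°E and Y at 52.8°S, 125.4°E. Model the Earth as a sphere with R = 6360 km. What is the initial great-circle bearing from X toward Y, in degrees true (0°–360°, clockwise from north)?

296.4°

N = sin Δλ·cos φ₂ = -0.3204;  D = cos φ₁ sin φ₂ − sin φ₁ cos φ₂ cos Δλ = +0.1591
initial course = atan2(N, D) = 296.41°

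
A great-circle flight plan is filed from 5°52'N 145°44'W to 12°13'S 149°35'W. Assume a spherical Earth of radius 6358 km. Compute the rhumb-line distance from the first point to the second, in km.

2051 km

Δψ = ln[tan(π/4+φ₂/2)/tan(π/4+φ₁/2)] = -0.3174;  Δφ = -0.3156 rad,  Δλ = -0.0672 rad
q = Δφ/Δψ = 0.9943
d = R·√(Δφ² + q²Δλ²) = 6358·0.32261 = 2051 km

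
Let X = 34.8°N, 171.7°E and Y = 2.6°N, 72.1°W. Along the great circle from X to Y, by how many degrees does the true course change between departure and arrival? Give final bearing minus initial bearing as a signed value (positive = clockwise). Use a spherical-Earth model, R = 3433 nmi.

Initial bearing θ₁ = atan2(sin Δλ cos φ₂, cos φ₁ sin φ₂ − sin φ₁ cos φ₂ cos Δλ) = 72.13°
Final bearing θ₂ = (initial bearing from the destination back to the start) + 180° = 128.52°
Δθ = θ₂ − θ₁ = +56.4°

+56.4°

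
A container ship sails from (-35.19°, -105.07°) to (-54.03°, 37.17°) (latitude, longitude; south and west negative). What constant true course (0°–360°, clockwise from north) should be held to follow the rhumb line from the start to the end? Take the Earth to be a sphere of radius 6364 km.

100.7°

Δψ = ln[tan(π/4+φ₂/2)/tan(π/4+φ₁/2)] = -0.4682
Δλ = +2.4826 rad (taken the short way round)
course = atan2(Δλ, Δψ) = 100.68°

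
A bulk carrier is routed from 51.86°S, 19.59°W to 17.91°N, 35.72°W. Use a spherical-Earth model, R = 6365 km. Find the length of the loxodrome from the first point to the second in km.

Rhumb course C = atan2(Δλ, Δψ) with Δψ = ln[tan(π/4+φ₂/2)/tan(π/4+φ₁/2)] = +1.3800, Δλ = -0.2815 → C = 348.47°
d = R·|Δφ| / |cos C| = 6365·1.21772 / 0.97982 = 7910 km

7910 km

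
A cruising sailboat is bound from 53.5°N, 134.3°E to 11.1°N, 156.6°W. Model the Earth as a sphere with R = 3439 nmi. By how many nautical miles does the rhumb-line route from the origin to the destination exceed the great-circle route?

88 nmi

Great circle: cos σ = sin φ₁ sin φ₂ + cos φ₁ cos φ₂ cos Δλ,  σ = 1.1993 rad → d_gc = 4124.5 nmi
Rhumb line: Δψ = -0.9145, q = Δφ/Δψ = 0.8092, d_rh = R√(Δφ²+q²Δλ²) = 4212.1 nmi
Excess = 4212.1 − 4124.5 = 87.6 ≈ 88 nmi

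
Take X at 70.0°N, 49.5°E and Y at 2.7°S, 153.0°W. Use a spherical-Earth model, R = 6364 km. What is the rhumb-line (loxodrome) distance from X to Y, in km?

Rhumb course C = atan2(Δλ, Δψ) with Δψ = ln[tan(π/4+φ₂/2)/tan(π/4+φ₁/2)] = -1.7826, Δλ = +2.7489 → C = 122.96°
d = R·|Δφ| / |cos C| = 6364·1.26885 / 0.54408 = 14842 km

14842 km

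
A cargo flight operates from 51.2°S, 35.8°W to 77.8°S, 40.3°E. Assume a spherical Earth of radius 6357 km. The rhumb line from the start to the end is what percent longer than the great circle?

6.2%

Great circle: σ = 0.6542 rad → d_gc = Rσ = 4158.6 km
Rhumb: Δφ = -0.4643, Δλ = +1.3282, Δψ = -1.1925, q = Δφ/Δψ = 0.3893 → d_rh = R√(Δφ²+q²Δλ²) = 4417.7 km
Excess = (4417.7 − 4158.6) / 4158.6 = 259.1 / 4158.6 = 6.23% ≈ 6.2%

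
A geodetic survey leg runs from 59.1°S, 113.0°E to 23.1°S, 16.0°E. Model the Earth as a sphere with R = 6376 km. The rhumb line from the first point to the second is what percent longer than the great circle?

6.6%

Great circle: σ = 1.2880 rad → d_gc = Rσ = 8212.0 km
Rhumb: Δφ = +0.6283, Δλ = -1.6930, Δψ = +0.8714, q = Δφ/Δψ = 0.7210 → d_rh = R√(Δφ²+q²Δλ²) = 8753.7 km
Excess = (8753.7 − 8212.0) / 8212.0 = 541.7 / 8212.0 = 6.60% ≈ 6.6%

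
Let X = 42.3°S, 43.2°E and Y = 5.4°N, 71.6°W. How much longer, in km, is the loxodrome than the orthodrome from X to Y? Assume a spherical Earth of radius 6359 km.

Great circle: cos σ = sin φ₁ sin φ₂ + cos φ₁ cos φ₂ cos Δλ,  σ = 1.9522 rad → d_gc = 12413.9 km
Rhumb line: Δψ = +0.9106, q = Δφ/Δψ = 0.9142, d_rh = R√(Δφ²+q²Δλ²) = 12795.0 km
Excess = 12795.0 − 12413.9 = 381.1 ≈ 381 km

381 km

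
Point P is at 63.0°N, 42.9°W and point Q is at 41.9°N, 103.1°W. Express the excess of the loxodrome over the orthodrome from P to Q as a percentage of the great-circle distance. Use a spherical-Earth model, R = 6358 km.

3.1%

Great circle: σ = 0.7029 rad → d_gc = Rσ = 4469.0 km
Rhumb: Δφ = -0.3683, Δλ = -1.0507, Δψ = -0.6200, q = Δφ/Δψ = 0.5940 → d_rh = R√(Δφ²+q²Δλ²) = 4607.4 km
Excess = (4607.4 − 4469.0) / 4469.0 = 138.4 / 4469.0 = 3.10% ≈ 3.1%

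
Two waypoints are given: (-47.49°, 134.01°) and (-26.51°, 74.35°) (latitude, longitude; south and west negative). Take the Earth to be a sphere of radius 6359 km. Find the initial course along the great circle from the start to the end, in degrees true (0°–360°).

θ = atan2( sin Δλ·cos φ₂ ,  cos φ₁ sin φ₂ − sin φ₁ cos φ₂ cos Δλ )
  = atan2(-0.7723, +0.0316) = 272.34°

272.3°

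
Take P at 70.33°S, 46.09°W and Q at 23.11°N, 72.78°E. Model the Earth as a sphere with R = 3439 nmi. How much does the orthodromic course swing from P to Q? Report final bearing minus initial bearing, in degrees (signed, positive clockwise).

At departure: θ₁ = atan2(sin Δλ cos φ₂, cos φ₁ sin φ₂ − sin φ₁ cos φ₂ cos Δλ) = 109.55°
At arrival: θ₂ = atan2(sin Δλ cos φ₁, −cos φ₂ sin φ₁ + sin φ₂ cos φ₁ cos Δλ) = 20.17°
Δθ = θ₂ − θ₁ = -89.4°

-89.4°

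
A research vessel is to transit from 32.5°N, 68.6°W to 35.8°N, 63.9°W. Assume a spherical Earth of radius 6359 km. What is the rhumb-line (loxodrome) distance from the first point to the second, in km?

Rhumb course C = atan2(Δλ, Δψ) with Δψ = ln[tan(π/4+φ₂/2)/tan(π/4+φ₁/2)] = +0.0696, Δλ = +0.0820 → C = 49.68°
d = R·|Δφ| / |cos C| = 6359·0.05760 / 0.64705 = 566 km

566 km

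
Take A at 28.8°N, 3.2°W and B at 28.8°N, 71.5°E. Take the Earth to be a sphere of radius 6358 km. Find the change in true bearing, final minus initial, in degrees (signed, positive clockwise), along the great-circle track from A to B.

+40.4°

At departure: θ₁ = atan2(sin Δλ cos φ₂, cos φ₁ sin φ₂ − sin φ₁ cos φ₂ cos Δλ) = 69.81°
At arrival: θ₂ = atan2(sin Δλ cos φ₁, −cos φ₂ sin φ₁ + sin φ₂ cos φ₁ cos Δλ) = 110.19°
Δθ = θ₂ − θ₁ = +40.4°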